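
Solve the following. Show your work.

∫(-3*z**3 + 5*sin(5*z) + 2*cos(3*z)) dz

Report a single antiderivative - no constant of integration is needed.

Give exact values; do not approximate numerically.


Step 1. Rewrite: now ∫(-3*z**3) dz + ∫(5*sin(5*z)) dz + ∫(2*cos(3*z)) dz.
Step 2. Evaluate the standard form: now -3*z**4/4 + ∫(5*sin(5*z)) dz + ∫(2*cos(3*z)) dz.
Step 3. Evaluate the standard form: now -3*z**4/4 + 2*sin(3*z)/3 + ∫(5*sin(5*z)) dz.
Step 4. Evaluate the standard form: now -3*z**4/4 + 2*sin(3*z)/3 - cos(5*z).
Answer: -3*z**4/4 + 2*sin(3*z)/3 - cos(5*z).


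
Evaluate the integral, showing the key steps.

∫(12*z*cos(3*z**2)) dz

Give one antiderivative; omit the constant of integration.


Step 1. Substitute u = z**2, turning ∫(12*z*cos(3*z**2)) dz into ∫(6*cos(3*u)) du: now ∫(6*cos(3*u)) du.
Step 2. Evaluate the standard form: now 2*sin(3*u).
Step 3. Substitute back u = z**2: now 2*sin(3*z**2).
Answer: 2*sin(3*z**2).


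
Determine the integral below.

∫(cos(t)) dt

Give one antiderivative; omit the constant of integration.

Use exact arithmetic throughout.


Answer: sin(t).


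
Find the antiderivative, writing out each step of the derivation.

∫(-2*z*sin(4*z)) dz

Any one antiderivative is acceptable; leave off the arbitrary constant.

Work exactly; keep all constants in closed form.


Step 1. Integrate ∫(-2*z*sin(4*z)) dz by parts with u = z, dv = (-2*sin(4*z)) dz, so v = cos(4*z)/2: now z*cos(4*z)/2 + ∫(-cos(4*z)/2) dz.
Step 2. Evaluate the standard form: now z*cos(4*z)/2 - sin(4*z)/8.
Answer: z*cos(4*z)/2 - sin(4*z)/8.


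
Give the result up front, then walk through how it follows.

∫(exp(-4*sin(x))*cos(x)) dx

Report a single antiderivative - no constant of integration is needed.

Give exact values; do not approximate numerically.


The answer is -exp(-4*sin(x))/4.
Step 1. Substitute u = sin(x), turning ∫(exp(-4*sin(x))*cos(x)) dx into ∫(exp(-4*u)) du: now ∫(exp(-4*u)) du.
Step 2. Evaluate the standard form: now -exp(-4*u)/4.
Step 3. Substitute back u = sin(x): now -exp(-4*sin(x))/4.
Answer: -exp(-4*sin(x))/4.


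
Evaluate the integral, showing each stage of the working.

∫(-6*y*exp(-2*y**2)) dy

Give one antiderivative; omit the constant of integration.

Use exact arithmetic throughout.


Step 1. Substitute u = y**2, turning ∫(-6*y*exp(-2*y**2)) dy into ∫(-3*exp(-2*u)) du: now ∫(-3*exp(-2*u)) du.
Step 2. Evaluate the standard form: now 3*exp(-2*u)/2.
Step 3. Substitute back u = y**2: now 3*exp(-2*y**2)/2.
Answer: 3*exp(-2*y**2)/2.


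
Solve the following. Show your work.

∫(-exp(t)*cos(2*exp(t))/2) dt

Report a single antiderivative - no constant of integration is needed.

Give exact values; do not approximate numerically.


Step 1. Substitute u = exp(t), turning ∫(-exp(t)*cos(2*exp(t))/2) dt into ∫(-cos(2*u)/2) du: now ∫(-cos(2*u)/2) du.
Step 2. Evaluate the standard form: now -sin(2*u)/4.
Step 3. Substitute back u = exp(t): now -sin(2*exp(t))/4.
Answer: -sin(2*exp(t))/4.


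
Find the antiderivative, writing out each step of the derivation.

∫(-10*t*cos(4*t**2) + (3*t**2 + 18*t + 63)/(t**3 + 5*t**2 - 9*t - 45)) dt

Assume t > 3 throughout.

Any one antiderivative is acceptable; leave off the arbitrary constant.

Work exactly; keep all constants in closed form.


Step 1. Rewrite: now ∫(-10*t*cos(4*t**2)) dt + ∫((3*t**2 + 18*t + 63)/(t**3 + 5*t**2 - 9*t - 45)) dt.
Step 2. Decompose ∫((3*t**2 + 18*t + 63)/(t**3 + 5*t**2 - 9*t - 45)) dt by partial fractions, (3*t**2 + 18*t + 63)/(t**3 + 5*t**2 - 9*t - 45) = 3/(t + 5) - 3/(t + 3) + 3/(t - 3): now ∫(-10*t*cos(4*t**2)) dt + ∫(3/(t - 3)) dt + ∫(-3/(t + 3)) dt + ∫(3/(t + 5)) dt.
Step 3. Evaluate the standard form [assuming t > -3]: now -3*log(t + 3) + ∫(-10*t*cos(4*t**2)) dt + ∫(3/(t - 3)) dt + ∫(3/(t + 5)) dt.
Step 4. Evaluate the standard form [assuming t > 3]: now 3*log(t - 3) - 3*log(t + 3) + ∫(-10*t*cos(4*t**2)) dt + ∫(3/(t + 5)) dt.
Step 5. Evaluate the standard form [assuming t > -5]: now 3*log(t - 3) - 3*log(t + 3) + 3*log(t + 5) + ∫(-10*t*cos(4*t**2)) dt.
Step 6. Substitute u = t**2, turning ∫(-10*t*cos(4*t**2)) dt into ∫(-5*cos(4*u)) du: now 3*log(t - 3) - 3*log(t + 3) + 3*log(t + 5) + ∫(-5*cos(4*u)) du.
Step 7. Evaluate the standard form: now 3*log(t - 3) - 3*log(t + 3) + 3*log(t + 5) - 5*sin(4*u)/4.
Step 8. Substitute back u = t**2: now 3*log(t - 3) - 3*log(t + 3) + 3*log(t + 5) - 5*sin(4*t**2)/4.
Answer: 3*log(t - 3) - 3*log(t + 3) + 3*log(t + 5) - 5*sin(4*t**2)/4.


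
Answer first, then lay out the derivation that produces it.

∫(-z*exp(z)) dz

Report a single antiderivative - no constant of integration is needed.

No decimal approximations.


The answer is -z*exp(z) + exp(z).
Step 1. Integrate ∫(-z*exp(z)) dz by parts with u = z, dv = (-exp(z)) dz, so v = -exp(z): now -z*exp(z) + ∫(exp(z)) dz.
Step 2. Evaluate the standard form: now -z*exp(z) + exp(z).
Answer: -z*exp(z) + exp(z).


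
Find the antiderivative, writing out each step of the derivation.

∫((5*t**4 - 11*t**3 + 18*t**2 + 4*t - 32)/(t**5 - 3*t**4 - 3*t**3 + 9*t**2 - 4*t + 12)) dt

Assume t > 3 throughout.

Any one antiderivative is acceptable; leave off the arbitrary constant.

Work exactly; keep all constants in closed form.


Step 1. Decompose ∫((5*t**4 - 11*t**3 + 18*t**2 + 4*t - 32)/(t**5 - 3*t**4 - 3*t**3 + 9*t**2 - 4*t + 12)) dt by partial fractions, (5*t**4 - 11*t**3 + 18*t**2 + 4*t - 32)/(t**5 - 3*t**4 - 3*t**3 + 9*t**2 - 4*t + 12) = -3/(t**2 + 1) + 2/(t + 2) - 2/(t - 2) + 5/(t - 3): now ∫(5/(t - 3)) dt + ∫(-2/(t - 2)) dt + ∫(2/(t + 2)) dt + ∫(-3/(t**2 + 1)) dt.
Step 2. Evaluate the standard form [assuming t > -2]: now 2*log(t + 2) + ∫(5/(t - 3)) dt + ∫(-2/(t - 2)) dt + ∫(-3/(t**2 + 1)) dt.
Step 3. Evaluate the standard form [assuming t > 2]: now -2*log(t - 2) + 2*log(t + 2) + ∫(5/(t - 3)) dt + ∫(-3/(t**2 + 1)) dt.
Step 4. Evaluate the standard form [assuming t > 3]: now 5*log(t - 3) - 2*log(t - 2) + 2*log(t + 2) + ∫(-3/(t**2 + 1)) dt.
Step 5. Evaluate the standard form: now 5*log(t - 3) - 2*log(t - 2) + 2*log(t + 2) - 3*atan(t).
Answer: 5*log(t - 3) - 2*log(t - 2) + 2*log(t + 2) - 3*atan(t).


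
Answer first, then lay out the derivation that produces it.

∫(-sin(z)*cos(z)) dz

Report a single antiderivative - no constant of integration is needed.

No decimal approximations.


The answer is -sin(z)**2/2.
Step 1. Substitute u = sin(z), turning ∫(-sin(z)*cos(z)) dz into ∫(-u) du: now ∫(-u) du.
Step 2. Evaluate the standard form: now -u**2/2.
Step 3. Substitute back u = sin(z): now -sin(z)**2/2.
Answer: -sin(z)**2/2.


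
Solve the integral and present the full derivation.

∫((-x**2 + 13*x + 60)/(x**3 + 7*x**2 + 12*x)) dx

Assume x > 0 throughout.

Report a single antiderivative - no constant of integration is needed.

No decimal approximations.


Step 1. Decompose ∫((-x**2 + 13*x + 60)/(x**3 + 7*x**2 + 12*x)) dx by partial fractions, (-x**2 + 13*x + 60)/(x**3 + 7*x**2 + 12*x) = -2/(x + 4) - 4/(x + 3) + 5/x: now ∫(5/x) dx + ∫(-4/(x + 3)) dx + ∫(-2/(x + 4)) dx.
Step 2. Evaluate the standard form [assuming x > -4]: now -2*log(x + 4) + ∫(5/x) dx + ∫(-4/(x + 3)) dx.
Step 3. Evaluate the standard form [assuming x > 0]: now 5*log(x) - 2*log(x + 4) + ∫(-4/(x + 3)) dx.
Step 4. Evaluate the standard form [assuming x > -3]: now 5*log(x) - 4*log(x + 3) - 2*log(x + 4).
Answer: 5*log(x) - 4*log(x + 3) - 2*log(x + 4).


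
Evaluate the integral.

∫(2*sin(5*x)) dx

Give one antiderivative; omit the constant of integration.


Answer: -2*cos(5*x)/5.


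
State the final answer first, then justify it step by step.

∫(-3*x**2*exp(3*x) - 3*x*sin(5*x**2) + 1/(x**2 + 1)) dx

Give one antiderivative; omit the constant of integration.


The answer is -x**2*exp(3*x) + 2*x*exp(3*x)/3 - 2*exp(3*x)/9 + 3*cos(5*x**2)/10 + atan(x).
Step 1. Rewrite: now ∫(-3*x*sin(5*x**2)) dx + ∫(-3*x**2*exp(3*x)) dx + ∫(1/(x**2 + 1)) dx.
Step 2. Substitute u = x**2, turning ∫(-3*x*sin(5*x**2)) dx into ∫(-3*sin(5*u)/2) du: now ∫(-3*x**2*exp(3*x)) dx + ∫(1/(x**2 + 1)) dx + ∫(-3*sin(5*u)/2) du.
Step 3. Evaluate the standard form: now 3*cos(5*u)/10 + ∫(-3*x**2*exp(3*x)) dx + ∫(1/(x**2 + 1)) dx.
Step 4. Substitute back u = x**2: now 3*cos(5*x**2)/10 + ∫(-3*x**2*exp(3*x)) dx + ∫(1/(x**2 + 1)) dx.
Step 5. Evaluate the standard form: now 3*cos(5*x**2)/10 + atan(x) + ∫(-3*x**2*exp(3*x)) dx.
Step 6. Integrate ∫(-3*x**2*exp(3*x)) dx by parts with u = x**2, dv = (-3*exp(3*x)) dx, so v = -exp(3*x): now -x**2*exp(3*x) + 3*cos(5*x**2)/10 + atan(x) + ∫(2*x*exp(3*x)) dx.
Step 7. Integrate ∫(2*x*exp(3*x)) dx by parts with u = x, dv = (2*exp(3*x)) dx, so v = 2*exp(3*x)/3: now -x**2*exp(3*x) + 2*x*exp(3*x)/3 + 3*cos(5*x**2)/10 + atan(x) + ∫(-2*exp(3*x)/3) dx.
Step 8. Evaluate the standard form: now -x**2*exp(3*x) + 2*x*exp(3*x)/3 - 2*exp(3*x)/9 + 3*cos(5*x**2)/10 + atan(x).
Answer: -x**2*exp(3*x) + 2*x*exp(3*x)/3 - 2*exp(3*x)/9 + 3*cos(5*x**2)/10 + atan(x).


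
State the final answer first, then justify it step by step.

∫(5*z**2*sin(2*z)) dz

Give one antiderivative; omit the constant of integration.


The answer is -5*z**2*cos(2*z)/2 + 5*z*sin(2*z)/2 + 5*cos(2*z)/4.
Step 1. Integrate ∫(5*z**2*sin(2*z)) dz by parts with u = z**2, dv = (5*sin(2*z)) dz, so v = -5*cos(2*z)/2: now -5*z**2*cos(2*z)/2 + ∫(5*z*cos(2*z)) dz.
Step 2. Integrate ∫(5*z*cos(2*z)) dz by parts with u = z, dv = (5*cos(2*z)) dz, so v = 5*sin(2*z)/2: now -5*z**2*cos(2*z)/2 + 5*z*sin(2*z)/2 + ∫(-5*sin(2*z)/2) dz.
Step 3. Evaluate the standard form: now -5*z**2*cos(2*z)/2 + 5*z*sin(2*z)/2 + 5*cos(2*z)/4.
Answer: -5*z**2*cos(2*z)/2 + 5*z*sin(2*z)/2 + 5*cos(2*z)/4.


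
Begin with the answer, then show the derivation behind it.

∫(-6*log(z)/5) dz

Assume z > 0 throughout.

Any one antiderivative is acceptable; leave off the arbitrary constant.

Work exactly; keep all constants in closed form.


The answer is -6*z*log(z)/5 + 6*z/5.
Step 1. Integrate ∫(-6*log(z)/5) dz by parts with u = log(z), dv = (-6/5) dz, so v = -6*z/5 [assuming z > 0]: now -6*z*log(z)/5 + ∫(6/5) dz.
Step 2. Evaluate the standard form: now -6*z*log(z)/5 + 6*z/5.
Answer: -6*z*log(z)/5 + 6*z/5.


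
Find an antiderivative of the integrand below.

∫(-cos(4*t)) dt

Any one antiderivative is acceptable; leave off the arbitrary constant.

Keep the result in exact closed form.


Answer: -sin(4*t)/4.


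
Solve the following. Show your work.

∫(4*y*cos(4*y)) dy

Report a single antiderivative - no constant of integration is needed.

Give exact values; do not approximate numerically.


Step 1. Integrate ∫(4*y*cos(4*y)) dy by parts with u = y, dv = (4*cos(4*y)) dy, so v = sin(4*y): now y*sin(4*y) + ∫(-sin(4*y)) dy.
Step 2. Evaluate the standard form: now y*sin(4*y) + cos(4*y)/4.
Answer: y*sin(4*y) + cos(4*y)/4.


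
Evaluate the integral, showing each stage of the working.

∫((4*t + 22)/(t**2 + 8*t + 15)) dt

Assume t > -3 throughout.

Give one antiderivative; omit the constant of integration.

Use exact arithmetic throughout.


Step 1. Decompose ∫((4*t + 22)/(t**2 + 8*t + 15)) dt by partial fractions, (4*t + 22)/(t**2 + 8*t + 15) = -1/(t + 5) + 5/(t + 3): now ∫(5/(t + 3)) dt + ∫(-1/(t + 5)) dt.
Step 2. Evaluate the standard form [assuming t > -5]: now -log(t + 5) + ∫(5/(t + 3)) dt.
Step 3. Evaluate the standard form [assuming t > -3]: now 5*log(t + 3) - log(t + 5).
Answer: 5*log(t + 3) - log(t + 5).


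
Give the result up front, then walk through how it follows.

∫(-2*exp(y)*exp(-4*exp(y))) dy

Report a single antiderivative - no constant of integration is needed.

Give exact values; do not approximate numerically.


The answer is exp(-4*exp(y))/2.
Step 1. Substitute u = exp(y), turning ∫(-2*exp(y)*exp(-4*exp(y))) dy into ∫(-2*exp(-4*u)) du: now ∫(-2*exp(-4*u)) du.
Step 2. Evaluate the standard form: now exp(-4*u)/2.
Step 3. Substitute back u = exp(y): now exp(-4*exp(y))/2.
Answer: exp(-4*exp(y))/2.


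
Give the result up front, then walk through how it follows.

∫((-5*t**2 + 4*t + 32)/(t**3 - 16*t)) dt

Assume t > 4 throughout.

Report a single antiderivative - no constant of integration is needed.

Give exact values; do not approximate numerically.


The answer is -2*log(t) - log(t - 4) - 2*log(t + 4).
Step 1. Decompose ∫((-5*t**2 + 4*t + 32)/(t**3 - 16*t)) dt by partial fractions, (-5*t**2 + 4*t + 32)/(t**3 - 16*t) = -2/(t + 4) - 1/(t - 4) - 2/t: now ∫(-2/t) dt + ∫(-1/(t - 4)) dt + ∫(-2/(t + 4)) dt.
Step 2. Evaluate the standard form [assuming t > 0]: now -2*log(t) + ∫(-1/(t - 4)) dt + ∫(-2/(t + 4)) dt.
Step 3. Evaluate the standard form [assuming t > -4]: now -2*log(t) - 2*log(t + 4) + ∫(-1/(t - 4)) dt.
Step 4. Evaluate the standard form [assuming t > 4]: now -2*log(t) - log(t - 4) - 2*log(t + 4).
Answer: -2*log(t) - log(t - 4) - 2*log(t + 4).


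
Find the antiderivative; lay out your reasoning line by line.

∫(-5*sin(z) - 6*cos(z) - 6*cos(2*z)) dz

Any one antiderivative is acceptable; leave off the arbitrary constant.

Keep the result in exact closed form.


Step 1. Rewrite: now ∫(-5*sin(z)) dz + ∫(-6*cos(z)) dz + ∫(-6*cos(2*z)) dz.
Step 2. Evaluate the standard form: now -6*sin(z) + ∫(-5*sin(z)) dz + ∫(-6*cos(2*z)) dz.
Step 3. Evaluate the standard form: now -6*sin(z) - 3*sin(2*z) + ∫(-5*sin(z)) dz.
Step 4. Evaluate the standard form: now -6*sin(z) - 3*sin(2*z) + 5*cos(z).
Answer: -6*sin(z) - 3*sin(2*z) + 5*cos(z).


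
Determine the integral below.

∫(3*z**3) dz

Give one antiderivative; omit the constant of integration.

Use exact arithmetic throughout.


Answer: 3*z**4/4.


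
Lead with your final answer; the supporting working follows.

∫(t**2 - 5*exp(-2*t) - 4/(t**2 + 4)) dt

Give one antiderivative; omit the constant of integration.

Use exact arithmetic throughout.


The answer is t**3/3 - 2*atan(t/2) + 5*exp(-2*t)/2.
Step 1. Rewrite: now ∫(t**2) dt + ∫(-4/(t**2 + 4)) dt + ∫(-5*exp(-2*t)) dt.
Step 2. Evaluate the standard form: now t**3/3 + ∫(-4/(t**2 + 4)) dt + ∫(-5*exp(-2*t)) dt.
Step 3. Evaluate the standard form: now t**3/3 + ∫(-4/(t**2 + 4)) dt + 5*exp(-2*t)/2.
Step 4. Evaluate the standard form: now t**3/3 - 2*atan(t/2) + 5*exp(-2*t)/2.
Answer: t**3/3 - 2*atan(t/2) + 5*exp(-2*t)/2.


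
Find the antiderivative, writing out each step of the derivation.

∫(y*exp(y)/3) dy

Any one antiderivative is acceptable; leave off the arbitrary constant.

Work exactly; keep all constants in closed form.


Step 1. Integrate ∫(y*exp(y)/3) dy by parts with u = y, dv = (exp(y)/3) dy, so v = exp(y)/3: now y*exp(y)/3 + ∫(-exp(y)/3) dy.
Step 2. Evaluate the standard form: now y*exp(y)/3 - exp(y)/3.
Answer: y*exp(y)/3 - exp(y)/3.


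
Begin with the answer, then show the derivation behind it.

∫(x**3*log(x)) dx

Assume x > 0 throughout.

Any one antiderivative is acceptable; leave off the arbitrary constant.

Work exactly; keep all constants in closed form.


The answer is x**4*log(x)/4 - x**4/16.
Step 1. Integrate ∫(x**3*log(x)) dx by parts with u = log(x), dv = (x**3) dx, so v = x**4/4 [assuming x > 0]: now x**4*log(x)/4 + ∫(-x**3/4) dx.
Step 2. Evaluate the standard form: now x**4*log(x)/4 - x**4/16.
Answer: x**4*log(x)/4 - x**4/16.


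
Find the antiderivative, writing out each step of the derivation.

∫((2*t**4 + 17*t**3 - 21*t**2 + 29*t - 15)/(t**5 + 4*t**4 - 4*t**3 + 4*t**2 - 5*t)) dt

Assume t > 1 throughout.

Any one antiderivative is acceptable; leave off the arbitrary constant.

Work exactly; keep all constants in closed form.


Step 1. Decompose ∫((2*t**4 + 17*t**3 - 21*t**2 + 29*t - 15)/(t**5 + 4*t**4 - 4*t**3 + 4*t**2 - 5*t)) dt by partial fractions, (2*t**4 + 17*t**3 - 21*t**2 + 29*t - 15)/(t**5 + 4*t**4 - 4*t**3 + 4*t**2 - 5*t) = -2/(t**2 + 1) - 2/(t + 5) + 1/(t - 1) + 3/t: now ∫(3/t) dt + ∫(1/(t - 1)) dt + ∫(-2/(t + 5)) dt + ∫(-2/(t**2 + 1)) dt.
Step 2. Evaluate the standard form [assuming t > -5]: now -2*log(t + 5) + ∫(3/t) dt + ∫(1/(t - 1)) dt + ∫(-2/(t**2 + 1)) dt.
Step 3. Evaluate the standard form [assuming t > 1]: now log(t - 1) - 2*log(t + 5) + ∫(3/t) dt + ∫(-2/(t**2 + 1)) dt.
Step 4. Evaluate the standard form [assuming t > 0]: now 3*log(t) + log(t - 1) - 2*log(t + 5) + ∫(-2/(t**2 + 1)) dt.
Step 5. Evaluate the standard form: now 3*log(t) + log(t - 1) - 2*log(t + 5) - 2*atan(t).
Answer: 3*log(t) + log(t - 1) - 2*log(t + 5) - 2*atan(t).


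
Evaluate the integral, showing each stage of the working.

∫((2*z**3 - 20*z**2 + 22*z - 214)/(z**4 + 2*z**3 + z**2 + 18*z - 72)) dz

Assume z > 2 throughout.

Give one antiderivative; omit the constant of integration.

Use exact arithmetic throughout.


Step 1. Decompose ∫((2*z**3 - 20*z**2 + 22*z - 214)/(z**4 + 2*z**3 + z**2 + 18*z - 72)) dz by partial fractions, (2*z**3 - 20*z**2 + 22*z - 214)/(z**4 + 2*z**3 + z**2 + 18*z - 72) = 2/(z**2 + 9) + 5/(z + 4) - 3/(z - 2): now ∫(-3/(z - 2)) dz + ∫(5/(z + 4)) dz + ∫(2/(z**2 + 9)) dz.
Step 2. Evaluate the standard form [assuming z > -4]: now 5*log(z + 4) + ∫(-3/(z - 2)) dz + ∫(2/(z**2 + 9)) dz.
Step 3. Evaluate the standard form [assuming z > 2]: now -3*log(z - 2) + 5*log(z + 4) + ∫(2/(z**2 + 9)) dz.
Step 4. Evaluate the standard form: now -3*log(z - 2) + 5*log(z + 4) + 2*atan(z/3)/3.
Answer: -3*log(z - 2) + 5*log(z + 4) + 2*atan(z/3)/3.


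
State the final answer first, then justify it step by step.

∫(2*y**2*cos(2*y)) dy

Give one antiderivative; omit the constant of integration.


The answer is y**2*sin(2*y) + y*cos(2*y) - sin(2*y)/2.
Step 1. Integrate ∫(2*y**2*cos(2*y)) dy by parts with u = y**2, dv = (2*cos(2*y)) dy, so v = sin(2*y): now y**2*sin(2*y) + ∫(-2*y*sin(2*y)) dy.
Step 2. Integrate ∫(-2*y*sin(2*y)) dy by parts with u = y, dv = (-2*sin(2*y)) dy, so v = cos(2*y): now y**2*sin(2*y) + y*cos(2*y) + ∫(-cos(2*y)) dy.
Step 3. Evaluate the standard form: now y**2*sin(2*y) + y*cos(2*y) - sin(2*y)/2.
Answer: y**2*sin(2*y) + y*cos(2*y) - sin(2*y)/2.


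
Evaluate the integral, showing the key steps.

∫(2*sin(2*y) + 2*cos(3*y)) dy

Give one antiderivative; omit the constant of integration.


Step 1. Rewrite: now ∫(2*sin(2*y)) dy + ∫(2*cos(3*y)) dy.
Step 2. Evaluate the standard form: now 2*sin(3*y)/3 + ∫(2*sin(2*y)) dy.
Step 3. Evaluate the standard form: now 2*sin(3*y)/3 - cos(2*y).
Answer: 2*sin(3*y)/3 - cos(2*y).


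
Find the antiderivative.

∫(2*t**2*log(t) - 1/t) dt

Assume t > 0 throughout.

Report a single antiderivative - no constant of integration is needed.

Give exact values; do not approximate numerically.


Answer: 2*t**3*log(t)/3 - 2*t**3/9 - log(t).


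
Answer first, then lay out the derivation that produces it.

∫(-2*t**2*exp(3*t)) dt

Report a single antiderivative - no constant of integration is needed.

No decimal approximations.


The answer is -2*t**2*exp(3*t)/3 + 4*t*exp(3*t)/9 - 4*exp(3*t)/27.
Step 1. Integrate ∫(-2*t**2*exp(3*t)) dt by parts with u = t**2, dv = (-2*exp(3*t)) dt, so v = -2*exp(3*t)/3: now -2*t**2*exp(3*t)/3 + ∫(4*t*exp(3*t)/3) dt.
Step 2. Integrate ∫(4*t*exp(3*t)/3) dt by parts with u = t, dv = (4*exp(3*t)/3) dt, so v = 4*exp(3*t)/9: now -2*t**2*exp(3*t)/3 + 4*t*exp(3*t)/9 + ∫(-4*exp(3*t)/9) dt.
Step 3. Evaluate the standard form: now -2*t**2*exp(3*t)/3 + 4*t*exp(3*t)/9 - 4*exp(3*t)/27.
Answer: -2*t**2*exp(3*t)/3 + 4*t*exp(3*t)/9 - 4*exp(3*t)/27.


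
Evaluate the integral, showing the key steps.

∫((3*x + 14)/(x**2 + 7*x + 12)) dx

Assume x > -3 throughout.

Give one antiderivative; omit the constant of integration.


Step 1. Decompose ∫((3*x + 14)/(x**2 + 7*x + 12)) dx by partial fractions, (3*x + 14)/(x**2 + 7*x + 12) = -2/(x + 4) + 5/(x + 3): now ∫(5/(x + 3)) dx + ∫(-2/(x + 4)) dx.
Step 2. Evaluate the standard form [assuming x > -3]: now 5*log(x + 3) + ∫(-2/(x + 4)) dx.
Step 3. Evaluate the standard form [assuming x > -4]: now 5*log(x + 3) - 2*log(x + 4).
Answer: 5*log(x + 3) - 2*log(x + 4).


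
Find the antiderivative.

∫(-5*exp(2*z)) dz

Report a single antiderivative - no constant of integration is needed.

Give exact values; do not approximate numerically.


Answer: -5*exp(2*z)/2.


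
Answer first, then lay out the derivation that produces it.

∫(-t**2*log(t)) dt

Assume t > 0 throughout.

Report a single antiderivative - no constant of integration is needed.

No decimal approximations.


The answer is -t**3*log(t)/3 + t**3/9.
Step 1. Integrate ∫(-t**2*log(t)) dt by parts with u = log(t), dv = (-t**2) dt, so v = -t**3/3 [assuming t > 0]: now -t**3*log(t)/3 + ∫(t**2/3) dt.
Step 2. Evaluate the standard form: now -t**3*log(t)/3 + t**3/9.
Answer: -t**3*log(t)/3 + t**3/9.


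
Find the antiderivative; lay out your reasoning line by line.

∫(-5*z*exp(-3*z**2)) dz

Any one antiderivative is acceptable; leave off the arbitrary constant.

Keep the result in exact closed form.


Step 1. Substitute u = z**2, turning ∫(-5*z*exp(-3*z**2)) dz into ∫(-5*exp(-3*u)/2) du: now ∫(-5*exp(-3*u)/2) du.
Step 2. Evaluate the standard form: now 5*exp(-3*u)/6.
Step 3. Substitute back u = z**2: now 5*exp(-3*z**2)/6.
Answer: 5*exp(-3*z**2)/6.


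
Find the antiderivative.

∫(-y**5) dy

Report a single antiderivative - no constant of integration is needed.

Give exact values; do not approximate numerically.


Answer: -y**6/6.


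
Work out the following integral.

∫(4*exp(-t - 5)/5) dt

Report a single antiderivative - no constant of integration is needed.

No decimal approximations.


Answer: -4*exp(-t - 5)/5.


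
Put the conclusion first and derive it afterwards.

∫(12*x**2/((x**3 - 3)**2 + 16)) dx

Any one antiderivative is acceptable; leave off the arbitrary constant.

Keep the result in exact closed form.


The answer is atan(x**3/4 - 3/4).
Step 1. Substitute u = x**3 - 3, turning ∫(12*x**2/((x**3 - 3)**2 + 16)) dx into ∫(4/(u**2 + 16)) du: now ∫(4/(u**2 + 16)) du.
Step 2. Evaluate the standard form: now atan(u/4).
Step 3. Substitute back u = x**3 - 3: now atan(x**3/4 - 3/4).
Answer: atan(x**3/4 - 3/4).


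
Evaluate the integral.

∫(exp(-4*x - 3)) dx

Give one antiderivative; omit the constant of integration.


Answer: -exp(-4*x - 3)/4.


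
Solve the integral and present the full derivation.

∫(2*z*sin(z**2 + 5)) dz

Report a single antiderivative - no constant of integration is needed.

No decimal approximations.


Step 1. Substitute u = z**2 + 5, turning ∫(2*z*sin(z**2 + 5)) dz into ∫(sin(u)) du: now ∫(sin(u)) du.
Step 2. Evaluate the standard form: now -cos(u).
Step 3. Substitute back u = z**2 + 5: now -cos(z**2 + 5).
Answer: -cos(z**2 + 5).


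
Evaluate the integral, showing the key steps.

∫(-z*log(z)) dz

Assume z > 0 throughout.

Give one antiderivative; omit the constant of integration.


Step 1. Integrate ∫(-z*log(z)) dz by parts with u = log(z), dv = (-z) dz, so v = -z**2/2 [assuming z > 0]: now -z**2*log(z)/2 + ∫(z/2) dz.
Step 2. Evaluate the standard form: now -z**2*log(z)/2 + z**2/4.
Answer: -z**2*log(z)/2 + z**2/4.


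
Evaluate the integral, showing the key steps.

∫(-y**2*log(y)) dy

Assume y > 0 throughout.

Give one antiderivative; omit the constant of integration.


Step 1. Integrate ∫(-y**2*log(y)) dy by parts with u = log(y), dv = (-y**2) dy, so v = -y**3/3 [assuming y > 0]: now -y**3*log(y)/3 + ∫(y**2/3) dy.
Step 2. Evaluate the standard form: now -y**3*log(y)/3 + y**3/9.
Answer: -y**3*log(y)/3 + y**3/9.


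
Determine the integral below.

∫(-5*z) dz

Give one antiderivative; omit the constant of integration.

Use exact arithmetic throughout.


Answer: -5*z**2/2.


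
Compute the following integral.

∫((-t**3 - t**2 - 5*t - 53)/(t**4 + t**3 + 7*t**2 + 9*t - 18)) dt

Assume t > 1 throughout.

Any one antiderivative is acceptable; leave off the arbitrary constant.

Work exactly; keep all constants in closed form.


Answer: -2*log(t - 1) + log(t + 2) + 4*atan(t/3)/3.


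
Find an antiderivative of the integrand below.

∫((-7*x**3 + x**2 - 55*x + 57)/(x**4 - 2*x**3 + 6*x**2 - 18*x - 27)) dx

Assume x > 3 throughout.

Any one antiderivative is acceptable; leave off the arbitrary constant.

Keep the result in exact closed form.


Answer: -4*log(x - 3) - 3*log(x + 1) - 4*atan(x/3)/3.


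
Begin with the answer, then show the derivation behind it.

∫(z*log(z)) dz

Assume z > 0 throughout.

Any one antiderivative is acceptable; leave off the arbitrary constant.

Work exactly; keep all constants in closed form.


The answer is z**2*log(z)/2 - z**2/4.
Step 1. Integrate ∫(z*log(z)) dz by parts with u = log(z), dv = (z) dz, so v = z**2/2 [assuming z > 0]: now z**2*log(z)/2 + ∫(-z/2) dz.
Step 2. Evaluate the standard form: now z**2*log(z)/2 - z**2/4.
Answer: z**2*log(z)/2 - z**2/4.


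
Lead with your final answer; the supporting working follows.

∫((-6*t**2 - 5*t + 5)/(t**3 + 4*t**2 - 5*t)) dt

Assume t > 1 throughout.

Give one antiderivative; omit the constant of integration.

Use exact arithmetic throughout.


The answer is -log(t) - log(t - 1) - 4*log(t + 5).
Step 1. Decompose ∫((-6*t**2 - 5*t + 5)/(t**3 + 4*t**2 - 5*t)) dt by partial fractions, (-6*t**2 - 5*t + 5)/(t**3 + 4*t**2 - 5*t) = -4/(t + 5) - 1/(t - 1) - 1/t: now ∫(-1/t) dt + ∫(-1/(t - 1)) dt + ∫(-4/(t + 5)) dt.
Step 2. Evaluate the standard form [assuming t > 1]: now -log(t - 1) + ∫(-1/t) dt + ∫(-4/(t + 5)) dt.
Step 3. Evaluate the standard form [assuming t > 0]: now -log(t) - log(t - 1) + ∫(-4/(t + 5)) dt.
Step 4. Evaluate the standard form [assuming t > -5]: now -log(t) - log(t - 1) - 4*log(t + 5).
Answer: -log(t) - log(t - 1) - 4*log(t + 5).


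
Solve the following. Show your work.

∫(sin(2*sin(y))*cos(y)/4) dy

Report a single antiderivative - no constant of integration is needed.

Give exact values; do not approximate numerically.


Step 1. Substitute u = sin(y), turning ∫(sin(2*sin(y))*cos(y)/4) dy into ∫(sin(2*u)/4) du: now ∫(sin(2*u)/4) du.
Step 2. Evaluate the standard form: now -cos(2*u)/8.
Step 3. Substitute back u = sin(y): now -cos(2*sin(y))/8.
Answer: -cos(2*sin(y))/8.


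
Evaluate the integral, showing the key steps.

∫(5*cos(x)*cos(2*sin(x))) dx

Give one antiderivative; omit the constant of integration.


Step 1. Substitute u = sin(x), turning ∫(5*cos(x)*cos(2*sin(x))) dx into ∫(5*cos(2*u)) du: now ∫(5*cos(2*u)) du.
Step 2. Evaluate the standard form: now 5*sin(2*u)/2.
Step 3. Substitute back u = sin(x): now 5*sin(2*sin(x))/2.
Answer: 5*sin(2*sin(x))/2.


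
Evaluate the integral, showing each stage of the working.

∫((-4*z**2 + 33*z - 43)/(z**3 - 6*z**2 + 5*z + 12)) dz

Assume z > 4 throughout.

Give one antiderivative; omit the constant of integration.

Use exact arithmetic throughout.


Step 1. Decompose ∫((-4*z**2 + 33*z - 43)/(z**3 - 6*z**2 + 5*z + 12)) dz by partial fractions, (-4*z**2 + 33*z - 43)/(z**3 - 6*z**2 + 5*z + 12) = -4/(z + 1) - 5/(z - 3) + 5/(z - 4): now ∫(5/(z - 4)) dz + ∫(-5/(z - 3)) dz + ∫(-4/(z + 1)) dz.
Step 2. Evaluate the standard form [assuming z > 3]: now -5*log(z - 3) + ∫(5/(z - 4)) dz + ∫(-4/(z + 1)) dz.
Step 3. Evaluate the standard form [assuming z > 4]: now 5*log(z - 4) - 5*log(z - 3) + ∫(-4/(z + 1)) dz.
Step 4. Evaluate the standard form [assuming z > -1]: now 5*log(z - 4) - 5*log(z - 3) - 4*log(z + 1).
Answer: 5*log(z - 4) - 5*log(z - 3) - 4*log(z + 1).


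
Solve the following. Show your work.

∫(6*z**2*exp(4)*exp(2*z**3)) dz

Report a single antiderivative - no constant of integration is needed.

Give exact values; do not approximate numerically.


Step 1. Substitute u = z**3 + 2, turning ∫(6*z**2*exp(4)*exp(2*z**3)) dz into ∫(2*exp(2*u)) du: now ∫(2*exp(2*u)) du.
Step 2. Evaluate the standard form: now exp(2*u).
Step 3. Substitute back u = z**3 + 2: now exp(2*z**3 + 4).
Answer: exp(2*z**3 + 4).


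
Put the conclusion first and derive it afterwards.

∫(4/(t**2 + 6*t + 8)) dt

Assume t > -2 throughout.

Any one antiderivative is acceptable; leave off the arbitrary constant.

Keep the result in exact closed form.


The answer is 2*log(t + 2) - 2*log(t + 4).
Step 1. Decompose ∫(4/(t**2 + 6*t + 8)) dt by partial fractions, 4/(t**2 + 6*t + 8) = -2/(t + 4) + 2/(t + 2): now ∫(2/(t + 2)) dt + ∫(-2/(t + 4)) dt.
Step 2. Evaluate the standard form [assuming t > -2]: now 2*log(t + 2) + ∫(-2/(t + 4)) dt.
Step 3. Evaluate the standard form [assuming t > -4]: now 2*log(t + 2) - 2*log(t + 4).
Answer: 2*log(t + 2) - 2*log(t + 4).


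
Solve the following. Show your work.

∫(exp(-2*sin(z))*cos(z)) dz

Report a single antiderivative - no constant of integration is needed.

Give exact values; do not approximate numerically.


Step 1. Substitute u = sin(z), turning ∫(exp(-2*sin(z))*cos(z)) dz into ∫(exp(-2*u)) du: now ∫(exp(-2*u)) du.
Step 2. Evaluate the standard form: now -exp(-2*u)/2.
Step 3. Substitute back u = sin(z): now -exp(-2*sin(z))/2.
Answer: -exp(-2*sin(z))/2.


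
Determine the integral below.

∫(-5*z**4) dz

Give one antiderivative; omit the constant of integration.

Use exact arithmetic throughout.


Answer: -z**5.


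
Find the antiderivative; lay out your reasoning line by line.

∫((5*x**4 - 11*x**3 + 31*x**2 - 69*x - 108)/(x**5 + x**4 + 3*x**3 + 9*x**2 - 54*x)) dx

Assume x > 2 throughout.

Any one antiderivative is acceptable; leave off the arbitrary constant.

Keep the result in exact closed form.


Step 1. Decompose ∫((5*x**4 - 11*x**3 + 31*x**2 - 69*x - 108)/(x**5 + x**4 + 3*x**3 + 9*x**2 - 54*x)) dx by partial fractions, (5*x**4 - 11*x**3 + 31*x**2 - 69*x - 108)/(x**5 + x**4 + 3*x**3 + 9*x**2 - 54*x) = -2/(x**2 + 9) + 4/(x + 3) - 1/(x - 2) + 2/x: now ∫(2/x) dx + ∫(-1/(x - 2)) dx + ∫(4/(x + 3)) dx + ∫(-2/(x**2 + 9)) dx.
Step 2. Evaluate the standard form [assuming x > 0]: now 2*log(x) + ∫(-1/(x - 2)) dx + ∫(4/(x + 3)) dx + ∫(-2/(x**2 + 9)) dx.
Step 3. Evaluate the standard form [assuming x > 2]: now 2*log(x) - log(x - 2) + ∫(4/(x + 3)) dx + ∫(-2/(x**2 + 9)) dx.
Step 4. Evaluate the standard form [assuming x > -3]: now 2*log(x) - log(x - 2) + 4*log(x + 3) + ∫(-2/(x**2 + 9)) dx.
Step 5. Evaluate the standard form: now 2*log(x) - log(x - 2) + 4*log(x + 3) - 2*atan(x/3)/3.
Answer: 2*log(x) - log(x - 2) + 4*log(x + 3) - 2*atan(x/3)/3.


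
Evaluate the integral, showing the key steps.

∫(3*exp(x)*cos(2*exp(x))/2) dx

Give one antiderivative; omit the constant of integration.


Step 1. Substitute u = exp(x), turning ∫(3*exp(x)*cos(2*exp(x))/2) dx into ∫(3*cos(2*u)/2) du: now ∫(3*cos(2*u)/2) du.
Step 2. Evaluate the standard form: now 3*sin(2*u)/4.
Step 3. Substitute back u = exp(x): now 3*sin(2*exp(x))/4.
Answer: 3*sin(2*exp(x))/4.


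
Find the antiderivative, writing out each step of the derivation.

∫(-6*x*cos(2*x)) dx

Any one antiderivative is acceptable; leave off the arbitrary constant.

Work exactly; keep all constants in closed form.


Step 1. Integrate ∫(-6*x*cos(2*x)) dx by parts with u = x, dv = (-6*cos(2*x)) dx, so v = -3*sin(2*x): now -3*x*sin(2*x) + ∫(3*sin(2*x)) dx.
Step 2. Evaluate the standard form: now -3*x*sin(2*x) - 3*cos(2*x)/2.
Answer: -3*x*sin(2*x) - 3*cos(2*x)/2.


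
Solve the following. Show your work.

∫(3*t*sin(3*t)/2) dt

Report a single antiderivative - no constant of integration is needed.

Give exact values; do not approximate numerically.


Step 1. Integrate ∫(3*t*sin(3*t)/2) dt by parts with u = t, dv = (3*sin(3*t)/2) dt, so v = -cos(3*t)/2: now -t*cos(3*t)/2 + ∫(cos(3*t)/2) dt.
Step 2. Evaluate the standard form: now -t*cos(3*t)/2 + sin(3*t)/6.
Answer: -t*cos(3*t)/2 + sin(3*t)/6.


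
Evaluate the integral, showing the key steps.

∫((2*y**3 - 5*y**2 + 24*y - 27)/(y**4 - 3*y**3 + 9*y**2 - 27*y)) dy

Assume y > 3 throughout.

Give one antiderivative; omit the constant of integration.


Step 1. Decompose ∫((2*y**3 - 5*y**2 + 24*y - 27)/(y**4 - 3*y**3 + 9*y**2 - 27*y)) dy by partial fractions, (2*y**3 - 5*y**2 + 24*y - 27)/(y**4 - 3*y**3 + 9*y**2 - 27*y) = -2/(y**2 + 9) + 1/(y - 3) + 1/y: now ∫(1/y) dy + ∫(1/(y - 3)) dy + ∫(-2/(y**2 + 9)) dy.
Step 2. Evaluate the standard form [assuming y > 0]: now log(y) + ∫(1/(y - 3)) dy + ∫(-2/(y**2 + 9)) dy.
Step 3. Evaluate the standard form [assuming y > 3]: now log(y) + log(y - 3) + ∫(-2/(y**2 + 9)) dy.
Step 4. Evaluate the standard form: now log(y) + log(y - 3) - 2*atan(y/3)/3.
Answer: log(y) + log(y - 3) - 2*atan(y/3)/3.


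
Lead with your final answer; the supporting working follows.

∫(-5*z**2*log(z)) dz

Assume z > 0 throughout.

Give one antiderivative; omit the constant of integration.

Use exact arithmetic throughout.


The answer is -5*z**3*log(z)/3 + 5*z**3/9.
Step 1. Integrate ∫(-5*z**2*log(z)) dz by parts with u = log(z), dv = (-5*z**2) dz, so v = -5*z**3/3 [assuming z > 0]: now -5*z**3*log(z)/3 + ∫(5*z**2/3) dz.
Step 2. Evaluate the standard form: now -5*z**3*log(z)/3 + 5*z**3/9.
Answer: -5*z**3*log(z)/3 + 5*z**3/9.


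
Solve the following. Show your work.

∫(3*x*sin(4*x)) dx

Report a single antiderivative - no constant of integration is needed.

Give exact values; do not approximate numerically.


Step 1. Integrate ∫(3*x*sin(4*x)) dx by parts with u = x, dv = (3*sin(4*x)) dx, so v = -3*cos(4*x)/4: now -3*x*cos(4*x)/4 + ∫(3*cos(4*x)/4) dx.
Step 2. Evaluate the standard form: now -3*x*cos(4*x)/4 + 3*sin(4*x)/16.
Answer: -3*x*cos(4*x)/4 + 3*sin(4*x)/16.


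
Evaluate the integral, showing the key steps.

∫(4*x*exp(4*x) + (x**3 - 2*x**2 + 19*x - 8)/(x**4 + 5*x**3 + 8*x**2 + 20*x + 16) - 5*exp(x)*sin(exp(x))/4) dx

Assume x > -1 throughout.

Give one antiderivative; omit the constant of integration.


Step 1. Rewrite: now ∫(4*x*exp(4*x)) dx + ∫((x**3 - 2*x**2 + 19*x - 8)/(x**4 + 5*x**3 + 8*x**2 + 20*x + 16)) dx + ∫(-5*exp(x)*sin(exp(x))/4) dx.
Step 2. Substitute u = exp(x), turning ∫(-5*exp(x)*sin(exp(x))/4) dx into ∫(-5*sin(u)/4) du: now ∫(4*x*exp(4*x)) dx + ∫((x**3 - 2*x**2 + 19*x - 8)/(x**4 + 5*x**3 + 8*x**2 + 20*x + 16)) dx + ∫(-5*sin(u)/4) du.
Step 3. Evaluate the standard form: now 5*cos(u)/4 + ∫(4*x*exp(4*x)) dx + ∫((x**3 - 2*x**2 + 19*x - 8)/(x**4 + 5*x**3 + 8*x**2 + 20*x + 16)) dx.
Step 4. Substitute back u = exp(x): now 5*cos(exp(x))/4 + ∫(4*x*exp(4*x)) dx + ∫((x**3 - 2*x**2 + 19*x - 8)/(x**4 + 5*x**3 + 8*x**2 + 20*x + 16)) dx.
Step 5. Decompose ∫((x**3 - 2*x**2 + 19*x - 8)/(x**4 + 5*x**3 + 8*x**2 + 20*x + 16)) dx by partial fractions, (x**3 - 2*x**2 + 19*x - 8)/(x**4 + 5*x**3 + 8*x**2 + 20*x + 16) = 3/(x**2 + 4) + 3/(x + 4) - 2/(x + 1): now 5*cos(exp(x))/4 + ∫(4*x*exp(4*x)) dx + ∫(-2/(x + 1)) dx + ∫(3/(x + 4)) dx + ∫(3/(x**2 + 4)) dx.
Step 6. Evaluate the standard form [assuming x > -4]: now 3*log(x + 4) + 5*cos(exp(x))/4 + ∫(4*x*exp(4*x)) dx + ∫(-2/(x + 1)) dx + ∫(3/(x**2 + 4)) dx.
Step 7. Evaluate the standard form [assuming x > -1]: now -2*log(x + 1) + 3*log(x + 4) + 5*cos(exp(x))/4 + ∫(4*x*exp(4*x)) dx + ∫(3/(x**2 + 4)) dx.
Step 8. Evaluate the standard form: now -2*log(x + 1) + 3*log(x + 4) + 5*cos(exp(x))/4 + 3*atan(x/2)/2 + ∫(4*x*exp(4*x)) dx.
Step 9. Integrate ∫(4*x*exp(4*x)) dx by parts with u = x, dv = (4*exp(4*x)) dx, so v = exp(4*x): now x*exp(4*x) - 2*log(x + 1) + 3*log(x + 4) + 5*cos(exp(x))/4 + 3*atan(x/2)/2 + ∫(-exp(4*x)) dx.
Step 10. Evaluate the standard form: now x*exp(4*x) - exp(4*x)/4 - 2*log(x + 1) + 3*log(x + 4) + 5*cos(exp(x))/4 + 3*atan(x/2)/2.
Answer: x*exp(4*x) - exp(4*x)/4 - 2*log(x + 1) + 3*log(x + 4) + 5*cos(exp(x))/4 + 3*atan(x/2)/2.


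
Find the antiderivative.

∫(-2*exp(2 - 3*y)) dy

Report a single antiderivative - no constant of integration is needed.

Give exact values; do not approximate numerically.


Answer: 2*exp(2 - 3*y)/3.


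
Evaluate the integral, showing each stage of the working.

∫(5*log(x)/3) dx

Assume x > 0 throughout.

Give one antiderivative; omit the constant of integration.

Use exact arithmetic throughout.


Step 1. Integrate ∫(5*log(x)/3) dx by parts with u = log(x), dv = (5/3) dx, so v = 5*x/3 [assuming x > 0]: now 5*x*log(x)/3 + ∫(-5/3) dx.
Step 2. Evaluate the standard form: now 5*x*log(x)/3 - 5*x/3.
Answer: 5*x*log(x)/3 - 5*x/3.


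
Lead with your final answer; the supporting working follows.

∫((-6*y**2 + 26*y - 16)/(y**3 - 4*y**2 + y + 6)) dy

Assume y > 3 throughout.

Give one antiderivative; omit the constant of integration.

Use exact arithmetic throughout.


The answer is 2*log(y - 3) - 4*log(y - 2) - 4*log(y + 1).
Step 1. Decompose ∫((-6*y**2 + 26*y - 16)/(y**3 - 4*y**2 + y + 6)) dy by partial fractions, (-6*y**2 + 26*y - 16)/(y**3 - 4*y**2 + y + 6) = -4/(y + 1) - 4/(y - 2) + 2/(y - 3): now ∫(2/(y - 3)) dy + ∫(-4/(y - 2)) dy + ∫(-4/(y + 1)) dy.
Step 2. Evaluate the standard form [assuming y > -1]: now -4*log(y + 1) + ∫(2/(y - 3)) dy + ∫(-4/(y - 2)) dy.
Step 3. Evaluate the standard form [assuming y > 2]: now -4*log(y - 2) - 4*log(y + 1) + ∫(2/(y - 3)) dy.
Step 4. Evaluate the standard form [assuming y > 3]: now 2*log(y - 3) - 4*log(y - 2) - 4*log(y + 1).
Answer: 2*log(y - 3) - 4*log(y - 2) - 4*log(y + 1).


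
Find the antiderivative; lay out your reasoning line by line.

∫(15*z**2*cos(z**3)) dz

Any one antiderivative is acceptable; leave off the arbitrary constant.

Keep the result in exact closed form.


Step 1. Substitute u = z**3, turning ∫(15*z**2*cos(z**3)) dz into ∫(5*cos(u)) du: now ∫(5*cos(u)) du.
Step 2. Evaluate the standard form: now 5*sin(u).
Step 3. Substitute back u = z**3: now 5*sin(z**3).
Answer: 5*sin(z**3).


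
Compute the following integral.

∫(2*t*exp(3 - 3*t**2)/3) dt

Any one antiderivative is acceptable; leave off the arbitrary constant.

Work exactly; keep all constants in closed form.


Answer: -exp(3 - 3*t**2)/9.


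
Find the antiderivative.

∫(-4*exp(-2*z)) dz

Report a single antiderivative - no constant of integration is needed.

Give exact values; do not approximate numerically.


Answer: 2*exp(-2*z).


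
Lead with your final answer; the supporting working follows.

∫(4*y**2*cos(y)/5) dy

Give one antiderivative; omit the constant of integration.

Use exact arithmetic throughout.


The answer is 4*y**2*sin(y)/5 + 8*y*cos(y)/5 - 8*sin(y)/5.
Step 1. Integrate ∫(4*y**2*cos(y)/5) dy by parts with u = y**2, dv = (4*cos(y)/5) dy, so v = 4*sin(y)/5: now 4*y**2*sin(y)/5 + ∫(-8*y*sin(y)/5) dy.
Step 2. Integrate ∫(-8*y*sin(y)/5) dy by parts with u = y, dv = (-8*sin(y)/5) dy, so v = 8*cos(y)/5: now 4*y**2*sin(y)/5 + 8*y*cos(y)/5 + ∫(-8*cos(y)/5) dy.
Step 3. Evaluate the standard form: now 4*y**2*sin(y)/5 + 8*y*cos(y)/5 - 8*sin(y)/5.
Answer: 4*y**2*sin(y)/5 + 8*y*cos(y)/5 - 8*sin(y)/5.


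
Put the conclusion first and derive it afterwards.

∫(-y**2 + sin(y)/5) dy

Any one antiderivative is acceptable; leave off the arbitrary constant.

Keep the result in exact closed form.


The answer is -y**3/3 - cos(y)/5.
Step 1. Rewrite: now ∫(-y**2) dy + ∫(sin(y)/5) dy.
Step 2. Evaluate the standard form: now -y**3/3 + ∫(sin(y)/5) dy.
Step 3. Evaluate the standard form: now -y**3/3 - cos(y)/5.
Answer: -y**3/3 - cos(y)/5.


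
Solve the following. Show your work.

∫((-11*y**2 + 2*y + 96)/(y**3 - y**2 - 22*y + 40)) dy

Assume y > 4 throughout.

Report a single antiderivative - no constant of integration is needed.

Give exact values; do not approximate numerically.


Step 1. Decompose ∫((-11*y**2 + 2*y + 96)/(y**3 - y**2 - 22*y + 40)) dy by partial fractions, (-11*y**2 + 2*y + 96)/(y**3 - y**2 - 22*y + 40) = -3/(y + 5) - 4/(y - 2) - 4/(y - 4): now ∫(-4/(y - 4)) dy + ∫(-4/(y - 2)) dy + ∫(-3/(y + 5)) dy.
Step 2. Evaluate the standard form [assuming y > 4]: now -4*log(y - 4) + ∫(-4/(y - 2)) dy + ∫(-3/(y + 5)) dy.
Step 3. Evaluate the standard form [assuming y > 2]: now -4*log(y - 4) - 4*log(y - 2) + ∫(-3/(y + 5)) dy.
Step 4. Evaluate the standard form [assuming y > -5]: now -4*log(y - 4) - 4*log(y - 2) - 3*log(y + 5).
Answer: -4*log(y - 4) - 4*log(y - 2) - 3*log(y + 5).


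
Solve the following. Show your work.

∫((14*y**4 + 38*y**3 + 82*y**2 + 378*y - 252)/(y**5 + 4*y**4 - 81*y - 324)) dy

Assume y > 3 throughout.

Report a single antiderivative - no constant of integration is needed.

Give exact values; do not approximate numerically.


Step 1. Decompose ∫((14*y**4 + 38*y**3 + 82*y**2 + 378*y - 252)/(y**5 + 4*y**4 - 81*y - 324)) dy by partial fractions, (14*y**4 + 38*y**3 + 82*y**2 + 378*y - 252)/(y**5 + 4*y**4 - 81*y - 324) = -2/(y**2 + 9) + 4/(y + 4) + 5/(y + 3) + 5/(y - 3): now ∫(5/(y - 3)) dy + ∫(5/(y + 3)) dy + ∫(4/(y + 4)) dy + ∫(-2/(y**2 + 9)) dy.
Step 2. Evaluate the standard form [assuming y > 3]: now 5*log(y - 3) + ∫(5/(y + 3)) dy + ∫(4/(y + 4)) dy + ∫(-2/(y**2 + 9)) dy.
Step 3. Evaluate the standard form [assuming y > -4]: now 5*log(y - 3) + 4*log(y + 4) + ∫(5/(y + 3)) dy + ∫(-2/(y**2 + 9)) dy.
Step 4. Evaluate the standard form [assuming y > -3]: now 5*log(y - 3) + 5*log(y + 3) + 4*log(y + 4) + ∫(-2/(y**2 + 9)) dy.
Step 5. Evaluate the standard form: now 5*log(y - 3) + 5*log(y + 3) + 4*log(y + 4) - 2*atan(y/3)/3.
Answer: 5*log(y - 3) + 5*log(y + 3) + 4*log(y + 4) - 2*atan(y/3)/3.
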